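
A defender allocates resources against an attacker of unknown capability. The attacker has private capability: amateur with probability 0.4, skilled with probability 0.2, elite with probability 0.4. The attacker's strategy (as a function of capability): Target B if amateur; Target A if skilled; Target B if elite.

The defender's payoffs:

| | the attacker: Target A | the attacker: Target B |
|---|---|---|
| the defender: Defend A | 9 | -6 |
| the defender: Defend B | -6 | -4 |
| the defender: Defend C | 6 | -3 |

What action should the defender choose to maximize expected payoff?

Defend C

Compute the defender's expected payoff for each action, taking the expectation over the attacker's type.
E[Defend A] = 0.4·(-6) + 0.2·(9) + 0.4·(-6) = -3
E[Defend B] = 0.4·(-4) + 0.2·(-6) + 0.4·(-4) = -4.4
E[Defend C] = 0.4·(-3) + 0.2·(6) + 0.4·(-3) = -1.2
Best response: Defend C (-1.2 is the largest).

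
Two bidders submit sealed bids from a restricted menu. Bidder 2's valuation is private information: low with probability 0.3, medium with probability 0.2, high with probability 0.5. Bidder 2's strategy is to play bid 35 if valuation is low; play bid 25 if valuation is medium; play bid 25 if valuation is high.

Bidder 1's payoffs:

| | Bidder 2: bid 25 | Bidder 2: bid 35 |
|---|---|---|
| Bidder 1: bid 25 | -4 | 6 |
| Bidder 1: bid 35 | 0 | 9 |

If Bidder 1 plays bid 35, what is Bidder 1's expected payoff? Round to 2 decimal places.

Take the expectation over Bidder 2's valuation, weighting each type's action by its prior probability.
E[bid 35] = 0.3·9 + 0.2·0 + 0.5·0 = 2.7 + 0 + 0 = 2.7

2.70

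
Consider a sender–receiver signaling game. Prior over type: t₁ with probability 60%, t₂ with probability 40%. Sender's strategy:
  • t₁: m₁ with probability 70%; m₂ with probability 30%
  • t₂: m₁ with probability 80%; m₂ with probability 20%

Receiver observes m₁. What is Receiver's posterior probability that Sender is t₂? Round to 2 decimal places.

0.43

Apply Bayes' rule using the sender's strategy as the likelihood.
P(m₁) = 0.6·0.7 + 0.4·0.8 = 0.74
P(t₂ | m₁) = (0.4·0.8) / 0.74 = 0.32 / 0.74 = 0.432432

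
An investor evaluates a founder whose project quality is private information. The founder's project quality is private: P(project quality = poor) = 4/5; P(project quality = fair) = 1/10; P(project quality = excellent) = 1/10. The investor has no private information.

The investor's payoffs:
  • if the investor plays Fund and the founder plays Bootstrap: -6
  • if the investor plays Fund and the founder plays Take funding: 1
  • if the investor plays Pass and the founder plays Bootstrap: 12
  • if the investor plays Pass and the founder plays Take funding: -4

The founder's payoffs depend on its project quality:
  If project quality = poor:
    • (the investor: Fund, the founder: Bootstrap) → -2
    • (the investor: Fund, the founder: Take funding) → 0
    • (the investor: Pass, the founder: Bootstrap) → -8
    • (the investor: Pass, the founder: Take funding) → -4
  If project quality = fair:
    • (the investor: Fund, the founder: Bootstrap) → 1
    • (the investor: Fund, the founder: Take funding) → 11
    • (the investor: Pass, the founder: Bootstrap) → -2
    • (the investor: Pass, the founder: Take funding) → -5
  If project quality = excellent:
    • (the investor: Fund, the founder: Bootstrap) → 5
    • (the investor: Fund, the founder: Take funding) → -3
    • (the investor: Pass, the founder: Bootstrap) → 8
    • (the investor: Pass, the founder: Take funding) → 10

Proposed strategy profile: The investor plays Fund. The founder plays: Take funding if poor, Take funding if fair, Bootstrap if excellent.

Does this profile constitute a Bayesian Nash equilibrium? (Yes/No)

The investor plays Fund: E[Fund] = 4/5·(1) + 1/10·(1) + 1/10·(-6) = 3/10; E[Pass] = -12/5. Best-responding. ✓
The founder (project quality poor), facing Fund: Bootstrap gives -2, Take funding gives 0. Proposed Take funding is best. ✓
The founder (project quality fair), facing Fund: Bootstrap gives 1, Take funding gives 11. Proposed Take funding is best. ✓
The founder (project quality excellent), facing Fund: Bootstrap gives 5, Take funding gives -3. Proposed Bootstrap is best. ✓

Yes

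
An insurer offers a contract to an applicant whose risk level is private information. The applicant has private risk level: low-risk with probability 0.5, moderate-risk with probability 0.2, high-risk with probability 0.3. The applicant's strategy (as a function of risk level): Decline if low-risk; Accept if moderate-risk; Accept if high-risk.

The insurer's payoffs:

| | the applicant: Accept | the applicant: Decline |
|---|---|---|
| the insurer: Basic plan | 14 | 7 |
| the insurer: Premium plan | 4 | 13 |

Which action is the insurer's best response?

Basic plan

E[Basic plan] = 0.5·(7) + 0.2·(14) + 0.3·(14) = 10.5
E[Premium plan] = 0.5·(13) + 0.2·(4) + 0.3·(4) = 8.5
Best response: Basic plan (10.5 is the largest).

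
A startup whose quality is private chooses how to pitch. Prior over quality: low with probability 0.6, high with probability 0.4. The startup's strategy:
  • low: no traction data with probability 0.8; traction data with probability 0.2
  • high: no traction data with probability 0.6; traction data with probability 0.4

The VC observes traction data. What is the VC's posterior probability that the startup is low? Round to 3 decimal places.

Apply Bayes' rule using the sender's strategy as the likelihood.
P(traction data) = 0.6·0.2 + 0.4·0.4 = 0.28
P(low | traction data) = (0.6·0.2) / 0.28 = 0.12 / 0.28 = 0.428571

0.429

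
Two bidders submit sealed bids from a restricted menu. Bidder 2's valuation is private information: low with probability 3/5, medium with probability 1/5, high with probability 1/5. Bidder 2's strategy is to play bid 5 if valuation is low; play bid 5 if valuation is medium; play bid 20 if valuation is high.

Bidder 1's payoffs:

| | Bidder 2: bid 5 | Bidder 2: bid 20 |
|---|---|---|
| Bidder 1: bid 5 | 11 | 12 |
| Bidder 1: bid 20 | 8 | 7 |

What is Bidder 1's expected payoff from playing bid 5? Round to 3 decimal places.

E[bid 5] = 3/5·11 + 1/5·11 + 1/5·12 = 33/5 + 11/5 + 12/5 = 56/5

11.200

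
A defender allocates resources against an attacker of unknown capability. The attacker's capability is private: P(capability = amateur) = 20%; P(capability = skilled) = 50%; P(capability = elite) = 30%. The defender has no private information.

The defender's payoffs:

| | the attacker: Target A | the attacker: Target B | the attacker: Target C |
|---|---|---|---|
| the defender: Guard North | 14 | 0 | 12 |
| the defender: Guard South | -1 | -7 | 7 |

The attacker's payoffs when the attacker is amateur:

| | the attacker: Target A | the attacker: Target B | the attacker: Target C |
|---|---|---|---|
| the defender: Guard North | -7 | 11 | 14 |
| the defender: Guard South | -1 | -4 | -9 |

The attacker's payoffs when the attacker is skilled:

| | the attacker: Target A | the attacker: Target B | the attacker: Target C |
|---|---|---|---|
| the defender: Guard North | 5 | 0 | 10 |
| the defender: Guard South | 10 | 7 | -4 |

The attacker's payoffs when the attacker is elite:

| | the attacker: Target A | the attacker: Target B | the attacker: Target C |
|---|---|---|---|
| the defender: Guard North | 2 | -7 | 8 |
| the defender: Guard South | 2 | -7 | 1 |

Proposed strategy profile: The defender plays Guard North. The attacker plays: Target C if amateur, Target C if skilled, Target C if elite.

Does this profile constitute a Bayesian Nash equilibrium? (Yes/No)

Yes

The defender plays Guard North: E[Guard North] = 0.2·(12) + 0.5·(12) + 0.3·(12) = 12; E[Guard South] = 7. Best-responding. ✓
The attacker (capability amateur), facing Guard North: Target A gives -7, Target B gives 11, Target C gives 14. Proposed Target C is best. ✓
The attacker (capability skilled), facing Guard North: Target A gives 5, Target B gives 0, Target C gives 10. Proposed Target C is best. ✓
The attacker (capability elite), facing Guard North: Target A gives 2, Target B gives -7, Target C gives 8. Proposed Target C is best. ✓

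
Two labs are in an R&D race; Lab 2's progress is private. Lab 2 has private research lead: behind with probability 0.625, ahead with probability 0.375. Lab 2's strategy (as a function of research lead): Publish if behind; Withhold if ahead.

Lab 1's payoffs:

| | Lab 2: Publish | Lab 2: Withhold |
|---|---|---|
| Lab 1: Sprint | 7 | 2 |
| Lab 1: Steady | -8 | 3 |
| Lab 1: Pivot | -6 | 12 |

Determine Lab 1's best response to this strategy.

Sprint

E[Sprint] = 0.625·(7) + 0.375·(2) = 5.125
E[Steady] = 0.625·(-8) + 0.375·(3) = -3.875
E[Pivot] = 0.625·(-6) + 0.375·(12) = 0.75
Best response: Sprint (5.125 is the largest).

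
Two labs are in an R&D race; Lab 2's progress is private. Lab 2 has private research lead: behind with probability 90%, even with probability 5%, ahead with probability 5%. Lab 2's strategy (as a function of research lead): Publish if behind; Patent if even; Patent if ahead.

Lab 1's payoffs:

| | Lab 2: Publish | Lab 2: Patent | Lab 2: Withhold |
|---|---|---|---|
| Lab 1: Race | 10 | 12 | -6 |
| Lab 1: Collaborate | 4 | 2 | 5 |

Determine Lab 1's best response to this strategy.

Race

Compute Lab 1's expected payoff for each action, taking the expectation over Lab 2's type.
E[Race] = 0.9·(10) + 0.05·(12) + 0.05·(12) = 10.2
E[Collaborate] = 0.9·(4) + 0.05·(2) + 0.05·(2) = 3.8
Best response: Race (10.2 is the largest).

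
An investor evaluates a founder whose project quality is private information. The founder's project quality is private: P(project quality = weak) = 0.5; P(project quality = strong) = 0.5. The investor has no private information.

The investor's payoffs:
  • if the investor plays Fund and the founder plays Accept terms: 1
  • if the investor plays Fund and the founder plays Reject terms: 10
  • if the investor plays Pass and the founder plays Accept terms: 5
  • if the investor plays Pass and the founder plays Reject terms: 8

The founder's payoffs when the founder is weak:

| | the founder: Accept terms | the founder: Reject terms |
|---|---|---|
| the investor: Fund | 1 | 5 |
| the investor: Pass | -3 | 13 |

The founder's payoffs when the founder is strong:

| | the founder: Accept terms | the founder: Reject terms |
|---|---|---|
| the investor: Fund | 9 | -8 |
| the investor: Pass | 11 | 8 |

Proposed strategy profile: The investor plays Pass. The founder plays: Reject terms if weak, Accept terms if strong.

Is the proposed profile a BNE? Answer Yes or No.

The investor plays Pass: E[Pass] = 0.5·(8) + 0.5·(5) = 6.5; E[Fund] = 5.5. Best-responding. ✓
The founder (project quality weak), facing Pass: Accept terms gives -3, Reject terms gives 13. Proposed Reject terms is best. ✓
The founder (project quality strong), facing Pass: Accept terms gives 11, Reject terms gives 8. Proposed Accept terms is best. ✓

Yes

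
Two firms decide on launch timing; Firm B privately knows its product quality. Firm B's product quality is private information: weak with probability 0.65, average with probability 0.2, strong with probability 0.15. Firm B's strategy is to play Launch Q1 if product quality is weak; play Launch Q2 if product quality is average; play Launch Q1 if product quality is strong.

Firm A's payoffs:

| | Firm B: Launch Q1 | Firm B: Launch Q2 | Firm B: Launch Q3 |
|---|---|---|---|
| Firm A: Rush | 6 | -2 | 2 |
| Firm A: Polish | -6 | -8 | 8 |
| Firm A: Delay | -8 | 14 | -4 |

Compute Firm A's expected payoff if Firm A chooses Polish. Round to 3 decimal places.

E[Polish] = 0.65·(-6) + 0.2·(-8) + 0.15·(-6) = (-3.9) + (-1.6) + (-0.9) = -6.4

-6.400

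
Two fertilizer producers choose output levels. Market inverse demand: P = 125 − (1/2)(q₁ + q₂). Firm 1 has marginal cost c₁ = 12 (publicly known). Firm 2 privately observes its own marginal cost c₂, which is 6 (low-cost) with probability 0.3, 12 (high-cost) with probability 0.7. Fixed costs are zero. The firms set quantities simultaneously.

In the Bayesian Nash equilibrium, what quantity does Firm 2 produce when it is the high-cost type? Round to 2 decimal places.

Type-c best response for Firm 2: q₂(c) = (125 − c) − q₁/2.
Firm 1 maximizes expected profit; its first-order condition is 125 − q₁ − (1/2)E[q₂] − 12 = 0.
Substituting E[q₂] and solving: E[c₂] = 10.2, so q₁ = (125 − 2·12 + 10.2)/(3/2) = 74.1333.
q₂(high-cost) = (125 − 12 − (1/2)·74.1333) = 75.9333.

75.93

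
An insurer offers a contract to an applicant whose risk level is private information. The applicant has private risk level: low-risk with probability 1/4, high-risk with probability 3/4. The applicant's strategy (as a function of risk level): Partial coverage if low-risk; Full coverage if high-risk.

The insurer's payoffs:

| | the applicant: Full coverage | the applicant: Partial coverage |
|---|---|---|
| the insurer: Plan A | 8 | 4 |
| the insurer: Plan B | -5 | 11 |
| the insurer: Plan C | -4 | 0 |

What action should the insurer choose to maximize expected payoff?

Plan A

E[Plan A] = 1/4·(4) + 3/4·(8) = 7
E[Plan B] = 1/4·(11) + 3/4·(-5) = -1
E[Plan C] = 1/4·(0) + 3/4·(-4) = -3
Best response: Plan A (7 is the largest).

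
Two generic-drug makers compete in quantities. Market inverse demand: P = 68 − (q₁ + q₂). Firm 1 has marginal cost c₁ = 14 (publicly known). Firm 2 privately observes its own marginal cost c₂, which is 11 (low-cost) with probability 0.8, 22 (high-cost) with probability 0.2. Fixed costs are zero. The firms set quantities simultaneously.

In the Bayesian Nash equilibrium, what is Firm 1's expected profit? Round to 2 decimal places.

Firm 2 with cost c maximizes (68 − (q₁+q₂) − c)·q₂, giving q₂(c) = (68 − c − q₁)/2.
E[c₂] = 0.8·11 + 0.2·22 = 13.2
Firm 1's FOC against E[q₂] yields q₁ = (68 − 2·14 + E[c₂])/3 = (68 − 28 + 13.2)/3 = 17.7333.
E[P] = 68 − (q₁ + E[q₂]) = 31.7333; Firm 1's expected profit = (E[P] − 14)·q₁ = (31.7333 − 14)·17.7333 = 314.471.

314.47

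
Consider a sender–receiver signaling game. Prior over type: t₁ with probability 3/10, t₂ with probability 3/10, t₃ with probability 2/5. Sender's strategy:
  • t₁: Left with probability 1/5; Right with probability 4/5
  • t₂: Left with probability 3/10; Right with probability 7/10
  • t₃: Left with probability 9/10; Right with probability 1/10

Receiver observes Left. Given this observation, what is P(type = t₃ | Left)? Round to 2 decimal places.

0.71

P(Left) = (3/10)·(1/5) + (3/10)·(3/10) + (2/5)·(9/10) = 51/100
P(t₃ | Left) = ((2/5)·(9/10)) / (51/100) = (9/25) / (51/100) = 12/17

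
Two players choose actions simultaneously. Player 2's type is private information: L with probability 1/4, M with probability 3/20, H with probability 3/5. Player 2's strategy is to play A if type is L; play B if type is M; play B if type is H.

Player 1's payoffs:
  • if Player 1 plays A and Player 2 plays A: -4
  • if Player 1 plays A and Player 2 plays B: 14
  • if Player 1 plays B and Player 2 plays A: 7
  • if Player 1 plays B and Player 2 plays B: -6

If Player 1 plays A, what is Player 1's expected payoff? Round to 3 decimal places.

Take the expectation over Player 2's type, weighting each type's action by its prior probability.
E[A] = 1/4·(-4) + 3/20·14 + 3/5·14 = (-1) + 21/10 + 42/5 = 19/2

9.500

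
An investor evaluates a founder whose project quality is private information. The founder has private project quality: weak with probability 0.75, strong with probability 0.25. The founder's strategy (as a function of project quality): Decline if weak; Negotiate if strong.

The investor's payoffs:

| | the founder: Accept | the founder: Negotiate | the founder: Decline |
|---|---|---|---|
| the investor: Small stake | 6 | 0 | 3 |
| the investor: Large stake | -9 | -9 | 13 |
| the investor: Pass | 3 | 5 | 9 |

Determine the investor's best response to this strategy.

Pass

E[Small stake] = 0.75·(3) + 0.25·(0) = 2.25
E[Large stake] = 0.75·(13) + 0.25·(-9) = 7.5
E[Pass] = 0.75·(9) + 0.25·(5) = 8
Best response: Pass (8 is the largest).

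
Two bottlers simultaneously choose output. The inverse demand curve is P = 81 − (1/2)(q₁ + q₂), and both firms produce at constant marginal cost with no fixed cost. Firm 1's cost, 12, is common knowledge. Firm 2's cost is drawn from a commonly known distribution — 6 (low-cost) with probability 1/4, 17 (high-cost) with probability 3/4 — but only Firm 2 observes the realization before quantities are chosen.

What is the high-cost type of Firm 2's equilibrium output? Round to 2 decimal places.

Type-c best response for Firm 2: q₂(c) = (81 − c) − q₁/2.
Firm 1 maximizes expected profit; its first-order condition is 81 − q₁ − (1/2)E[q₂] − 12 = 0.
Substituting E[q₂] and solving: E[c₂] = 14.25, so q₁ = (81 − 2·12 + 14.25)/(3/2) = 47.5.
q₂(high-cost) = (81 − 17 − (1/2)·47.5) = 40.25.

40.25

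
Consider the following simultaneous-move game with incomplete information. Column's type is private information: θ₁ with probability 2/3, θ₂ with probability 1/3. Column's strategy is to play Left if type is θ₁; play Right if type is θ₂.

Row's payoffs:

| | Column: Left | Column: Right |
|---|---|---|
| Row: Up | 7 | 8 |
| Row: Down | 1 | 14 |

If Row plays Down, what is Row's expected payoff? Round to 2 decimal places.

Take the expectation over Column's type, weighting each type's action by its prior probability.
E[Down] = 2/3·1 + 1/3·14 = 2/3 + 14/3 = 16/3

5.33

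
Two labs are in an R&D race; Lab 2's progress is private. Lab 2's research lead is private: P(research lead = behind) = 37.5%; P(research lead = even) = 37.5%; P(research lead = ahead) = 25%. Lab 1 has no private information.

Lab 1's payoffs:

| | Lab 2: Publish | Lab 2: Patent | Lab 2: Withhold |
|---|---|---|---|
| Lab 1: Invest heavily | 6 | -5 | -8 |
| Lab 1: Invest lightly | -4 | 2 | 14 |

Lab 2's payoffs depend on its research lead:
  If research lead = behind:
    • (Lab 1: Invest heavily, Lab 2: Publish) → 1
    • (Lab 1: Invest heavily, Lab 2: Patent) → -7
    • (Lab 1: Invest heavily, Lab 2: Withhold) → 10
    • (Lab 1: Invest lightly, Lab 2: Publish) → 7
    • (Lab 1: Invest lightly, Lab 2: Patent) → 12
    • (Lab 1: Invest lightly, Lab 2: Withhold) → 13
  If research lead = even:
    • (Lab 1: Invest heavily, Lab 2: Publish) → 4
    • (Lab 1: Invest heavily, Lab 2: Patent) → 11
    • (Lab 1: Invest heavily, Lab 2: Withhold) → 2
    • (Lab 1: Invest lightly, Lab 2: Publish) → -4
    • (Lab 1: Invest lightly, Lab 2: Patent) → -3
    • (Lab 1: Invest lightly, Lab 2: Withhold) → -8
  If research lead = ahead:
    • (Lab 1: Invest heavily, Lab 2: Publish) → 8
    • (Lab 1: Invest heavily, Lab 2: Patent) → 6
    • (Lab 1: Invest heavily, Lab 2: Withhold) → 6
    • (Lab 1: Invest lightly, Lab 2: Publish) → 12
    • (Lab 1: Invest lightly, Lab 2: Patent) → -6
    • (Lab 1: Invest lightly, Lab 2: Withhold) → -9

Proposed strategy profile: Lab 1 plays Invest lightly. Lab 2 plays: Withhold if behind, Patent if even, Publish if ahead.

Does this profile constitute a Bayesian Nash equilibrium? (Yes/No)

Lab 1 plays Invest lightly: E[Invest lightly] = 0.375·(14) + 0.375·(2) + 0.25·(-4) = 5; E[Invest heavily] = -3.375. Best-responding. ✓
Lab 2 (research lead behind), facing Invest lightly: Publish gives 7, Patent gives 12, Withhold gives 13. Proposed Withhold is best. ✓
Lab 2 (research lead even), facing Invest lightly: Publish gives -4, Patent gives -3, Withhold gives -8. Proposed Patent is best. ✓
Lab 2 (research lead ahead), facing Invest lightly: Publish gives 12, Patent gives -6, Withhold gives -9. Proposed Publish is best. ✓

Yes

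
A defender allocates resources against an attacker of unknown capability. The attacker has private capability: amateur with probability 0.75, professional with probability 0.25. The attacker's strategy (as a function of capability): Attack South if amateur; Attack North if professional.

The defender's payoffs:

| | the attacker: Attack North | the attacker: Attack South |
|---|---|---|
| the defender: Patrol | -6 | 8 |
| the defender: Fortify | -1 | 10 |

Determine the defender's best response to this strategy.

Fortify

Compute the defender's expected payoff for each action, taking the expectation over the attacker's type.
E[Patrol] = 0.75·(8) + 0.25·(-6) = 4.5
E[Fortify] = 0.75·(10) + 0.25·(-1) = 7.25
Best response: Fortify (7.25 is the largest).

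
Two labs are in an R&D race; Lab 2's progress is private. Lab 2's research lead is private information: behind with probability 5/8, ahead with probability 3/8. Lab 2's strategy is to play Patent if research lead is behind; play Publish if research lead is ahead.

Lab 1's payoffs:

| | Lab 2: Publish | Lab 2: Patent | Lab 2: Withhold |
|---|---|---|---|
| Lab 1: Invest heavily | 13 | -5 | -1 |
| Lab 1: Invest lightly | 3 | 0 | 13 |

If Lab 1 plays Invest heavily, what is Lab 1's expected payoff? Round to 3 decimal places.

1.750

Take the expectation over Lab 2's research lead, weighting each type's action by its prior probability.
E[Invest heavily] = 5/8·(-5) + 3/8·13 = (-25/8) + 39/8 = 7/4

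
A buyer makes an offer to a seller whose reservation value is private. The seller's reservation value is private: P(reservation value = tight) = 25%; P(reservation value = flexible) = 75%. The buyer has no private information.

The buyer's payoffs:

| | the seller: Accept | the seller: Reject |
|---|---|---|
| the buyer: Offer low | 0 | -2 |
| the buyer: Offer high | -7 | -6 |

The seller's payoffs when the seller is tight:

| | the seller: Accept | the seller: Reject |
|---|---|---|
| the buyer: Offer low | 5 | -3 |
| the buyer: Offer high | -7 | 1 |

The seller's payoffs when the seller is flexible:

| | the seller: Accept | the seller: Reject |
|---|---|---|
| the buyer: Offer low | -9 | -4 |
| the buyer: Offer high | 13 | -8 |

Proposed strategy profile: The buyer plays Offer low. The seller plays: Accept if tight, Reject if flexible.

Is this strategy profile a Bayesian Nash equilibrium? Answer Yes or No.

The buyer plays Offer low: E[Offer low] = 0.25·(0) + 0.75·(-2) = -1.5; E[Offer high] = -6.25. Best-responding. ✓
The seller (reservation value tight), facing Offer low: Accept gives 5, Reject gives -3. Proposed Accept is best. ✓
The seller (reservation value flexible), facing Offer low: Accept gives -9, Reject gives -4. Proposed Reject is best. ✓

Yes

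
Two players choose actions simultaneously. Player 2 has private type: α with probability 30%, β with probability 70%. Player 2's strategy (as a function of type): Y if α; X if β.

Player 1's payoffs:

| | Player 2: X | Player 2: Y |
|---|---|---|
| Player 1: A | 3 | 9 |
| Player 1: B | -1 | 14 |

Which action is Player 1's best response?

Compute Player 1's expected payoff for each action, taking the expectation over Player 2's type.
E[A] = 0.3·(9) + 0.7·(3) = 4.8
E[B] = 0.3·(14) + 0.7·(-1) = 3.5
Best response: A (4.8 is the largest).

A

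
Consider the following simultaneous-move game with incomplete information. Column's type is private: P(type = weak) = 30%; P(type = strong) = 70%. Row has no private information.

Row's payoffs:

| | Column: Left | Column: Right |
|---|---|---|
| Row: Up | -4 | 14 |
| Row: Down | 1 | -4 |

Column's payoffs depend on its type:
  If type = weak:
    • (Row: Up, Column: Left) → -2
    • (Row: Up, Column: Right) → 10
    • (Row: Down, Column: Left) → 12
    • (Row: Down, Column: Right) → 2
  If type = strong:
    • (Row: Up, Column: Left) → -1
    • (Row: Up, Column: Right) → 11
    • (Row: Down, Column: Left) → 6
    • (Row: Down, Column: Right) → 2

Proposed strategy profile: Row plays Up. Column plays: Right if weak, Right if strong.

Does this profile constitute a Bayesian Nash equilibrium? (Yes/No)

Yes

Row plays Up: E[Up] = 0.3·(14) + 0.7·(14) = 14; E[Down] = -4. Best-responding. ✓
Column (type weak), facing Up: Left gives -2, Right gives 10. Proposed Right is best. ✓
Column (type strong), facing Up: Left gives -1, Right gives 11. Proposed Right is best. ✓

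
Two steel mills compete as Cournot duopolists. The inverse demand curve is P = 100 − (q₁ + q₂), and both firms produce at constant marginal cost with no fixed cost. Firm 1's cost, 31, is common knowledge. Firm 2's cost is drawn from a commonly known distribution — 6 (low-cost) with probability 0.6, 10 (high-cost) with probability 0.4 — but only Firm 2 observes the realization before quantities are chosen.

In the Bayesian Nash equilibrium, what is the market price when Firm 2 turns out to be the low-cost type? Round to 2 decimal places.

45.40

Each type of Firm 2 best-responds to q₁; Firm 1 best-responds to the expected q₂ over Firm 2's types.
Firm 2 with cost c maximizes (100 − (q₁+q₂) − c)·q₂, giving q₂(c) = (100 − c − q₁)/2.
E[c₂] = 0.6·6 + 0.4·10 = 7.6
Firm 1's FOC against E[q₂] yields q₁ = (100 − 2·31 + E[c₂])/3 = (100 − 62 + 7.6)/3 = 15.2.
q₂(low-cost) = 39.4, so P = 100 − (15.2 + 39.4) = 45.4.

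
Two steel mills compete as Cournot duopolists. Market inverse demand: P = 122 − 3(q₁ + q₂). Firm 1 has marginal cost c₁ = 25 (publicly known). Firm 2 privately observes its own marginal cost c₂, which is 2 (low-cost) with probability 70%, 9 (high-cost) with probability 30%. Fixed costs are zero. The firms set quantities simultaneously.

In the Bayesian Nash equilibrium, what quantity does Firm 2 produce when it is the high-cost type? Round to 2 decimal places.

14.61

Type-c best response for Firm 2: q₂(c) = (122 − c)/6 − q₁/2.
Firm 1 maximizes expected profit; its first-order condition is 122 − 6q₁ − 3E[q₂] − 25 = 0.
Substituting E[q₂] and solving: E[c₂] = 4.1, so q₁ = (122 − 2·25 + 4.1)/9 = 8.45556.
q₂(high-cost) = (122 − 9 − 3·8.45556)/6 = 14.6056.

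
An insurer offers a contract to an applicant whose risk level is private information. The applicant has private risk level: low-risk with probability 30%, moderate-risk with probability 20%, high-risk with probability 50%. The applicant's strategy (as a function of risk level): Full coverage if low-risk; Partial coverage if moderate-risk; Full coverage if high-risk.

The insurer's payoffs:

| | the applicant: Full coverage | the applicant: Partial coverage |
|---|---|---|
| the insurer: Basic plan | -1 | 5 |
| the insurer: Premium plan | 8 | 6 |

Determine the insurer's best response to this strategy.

Premium plan

E[Basic plan] = 0.3·(-1) + 0.2·(5) + 0.5·(-1) = 0.2
E[Premium plan] = 0.3·(8) + 0.2·(6) + 0.5·(8) = 7.6
Best response: Premium plan (7.6 is the largest).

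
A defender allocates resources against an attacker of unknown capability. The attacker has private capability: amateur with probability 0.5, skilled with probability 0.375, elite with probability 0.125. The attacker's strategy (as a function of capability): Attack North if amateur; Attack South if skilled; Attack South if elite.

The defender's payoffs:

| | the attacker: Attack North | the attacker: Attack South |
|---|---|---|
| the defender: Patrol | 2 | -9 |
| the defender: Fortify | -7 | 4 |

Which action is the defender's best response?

E[Patrol] = 0.5·(2) + 0.375·(-9) + 0.125·(-9) = -3.5
E[Fortify] = 0.5·(-7) + 0.375·(4) + 0.125·(4) = -1.5
Best response: Fortify (-1.5 is the largest).

Fortify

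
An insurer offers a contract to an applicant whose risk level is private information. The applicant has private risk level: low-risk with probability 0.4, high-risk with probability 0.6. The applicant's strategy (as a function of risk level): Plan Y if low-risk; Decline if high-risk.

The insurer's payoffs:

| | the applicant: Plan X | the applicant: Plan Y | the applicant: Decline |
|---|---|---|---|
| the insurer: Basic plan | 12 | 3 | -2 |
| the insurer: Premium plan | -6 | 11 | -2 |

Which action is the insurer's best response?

Premium plan

E[Basic plan] = 0.4·(3) + 0.6·(-2) = 0
E[Premium plan] = 0.4·(11) + 0.6·(-2) = 3.2
Best response: Premium plan (3.2 is the largest).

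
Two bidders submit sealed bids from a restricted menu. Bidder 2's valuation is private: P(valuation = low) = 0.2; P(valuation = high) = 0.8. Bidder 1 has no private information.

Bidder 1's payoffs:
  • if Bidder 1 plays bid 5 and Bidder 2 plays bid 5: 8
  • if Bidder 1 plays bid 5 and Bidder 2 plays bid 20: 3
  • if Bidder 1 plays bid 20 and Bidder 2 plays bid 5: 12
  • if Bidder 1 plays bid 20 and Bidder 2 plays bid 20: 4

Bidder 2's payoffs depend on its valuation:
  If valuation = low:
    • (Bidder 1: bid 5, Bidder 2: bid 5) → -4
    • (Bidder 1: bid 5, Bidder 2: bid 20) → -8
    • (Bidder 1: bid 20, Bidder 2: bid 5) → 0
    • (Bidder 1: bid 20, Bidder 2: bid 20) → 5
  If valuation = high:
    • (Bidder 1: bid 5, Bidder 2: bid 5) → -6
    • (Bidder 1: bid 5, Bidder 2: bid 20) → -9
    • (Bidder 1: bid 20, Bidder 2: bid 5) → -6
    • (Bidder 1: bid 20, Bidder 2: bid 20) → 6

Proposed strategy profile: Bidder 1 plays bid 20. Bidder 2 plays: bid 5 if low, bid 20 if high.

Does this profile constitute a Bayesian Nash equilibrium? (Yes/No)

Bidder 1 plays bid 20: E[bid 20] = 0.2·(12) + 0.8·(4) = 5.6; E[bid 5] = 4. Best-responding. ✓
Bidder 2 (valuation low), facing bid 20: bid 5 gives 0, bid 20 gives 5. Proposed bid 5 is not best — profitable deviation exists. ✗
Bidder 2 (valuation high), facing bid 20: bid 5 gives -6, bid 20 gives 6. Proposed bid 20 is best. ✓

No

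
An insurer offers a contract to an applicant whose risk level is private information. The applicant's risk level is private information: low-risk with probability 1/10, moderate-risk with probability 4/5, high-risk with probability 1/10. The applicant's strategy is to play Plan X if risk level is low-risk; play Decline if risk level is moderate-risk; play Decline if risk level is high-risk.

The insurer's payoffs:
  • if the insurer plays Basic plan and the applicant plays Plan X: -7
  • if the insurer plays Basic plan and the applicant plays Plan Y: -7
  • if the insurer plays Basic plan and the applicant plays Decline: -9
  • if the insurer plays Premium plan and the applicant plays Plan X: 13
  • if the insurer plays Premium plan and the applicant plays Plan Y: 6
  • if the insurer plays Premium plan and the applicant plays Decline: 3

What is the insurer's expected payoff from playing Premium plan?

4

E[Premium plan] = 1/10·13 + 4/5·3 + 1/10·3 = 13/10 + 12/5 + 3/10 = 4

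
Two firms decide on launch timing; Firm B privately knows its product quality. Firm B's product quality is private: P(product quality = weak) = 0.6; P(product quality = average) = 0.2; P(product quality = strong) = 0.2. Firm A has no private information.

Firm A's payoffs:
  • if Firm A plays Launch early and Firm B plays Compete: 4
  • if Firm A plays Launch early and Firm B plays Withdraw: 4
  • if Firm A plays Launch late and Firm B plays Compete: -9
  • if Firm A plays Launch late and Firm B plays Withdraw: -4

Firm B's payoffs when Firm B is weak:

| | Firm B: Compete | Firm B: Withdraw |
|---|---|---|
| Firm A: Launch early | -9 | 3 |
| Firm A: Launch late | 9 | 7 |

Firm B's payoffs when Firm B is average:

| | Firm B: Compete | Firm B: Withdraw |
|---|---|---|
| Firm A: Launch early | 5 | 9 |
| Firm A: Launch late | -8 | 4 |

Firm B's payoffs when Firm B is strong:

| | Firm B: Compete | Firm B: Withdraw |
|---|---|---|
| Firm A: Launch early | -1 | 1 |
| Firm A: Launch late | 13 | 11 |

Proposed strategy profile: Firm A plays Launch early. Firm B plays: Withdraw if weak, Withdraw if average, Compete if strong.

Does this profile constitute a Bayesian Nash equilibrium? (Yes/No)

No

Firm A plays Launch early: E[Launch early] = 0.6·(4) + 0.2·(4) + 0.2·(4) = 4; E[Launch late] = -5. Best-responding. ✓
Firm B (product quality weak), facing Launch early: Compete gives -9, Withdraw gives 3. Proposed Withdraw is best. ✓
Firm B (product quality average), facing Launch early: Compete gives 5, Withdraw gives 9. Proposed Withdraw is best. ✓
Firm B (product quality strong), facing Launch early: Compete gives -1, Withdraw gives 1. Proposed Compete is not best — profitable deviation exists. ✗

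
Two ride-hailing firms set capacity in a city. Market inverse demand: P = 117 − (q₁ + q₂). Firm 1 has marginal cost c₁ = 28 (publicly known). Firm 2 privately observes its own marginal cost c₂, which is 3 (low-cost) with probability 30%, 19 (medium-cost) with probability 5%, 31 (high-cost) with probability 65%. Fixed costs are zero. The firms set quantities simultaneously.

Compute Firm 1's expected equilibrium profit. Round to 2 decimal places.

765.44

Type-c best response for Firm 2: q₂(c) = (117 − c)/2 − q₁/2.
Firm 1 maximizes expected profit; its first-order condition is 117 − 2q₁ − E[q₂] − 28 = 0.
Substituting E[q₂] and solving: E[c₂] = 22, so q₁ = (117 − 2·28 + 22)/3 = 27.6667.
E[P] = 117 − (q₁ + E[q₂]) = 55.6667; Firm 1's expected profit = (E[P] − 28)·q₁ = (55.6667 − 28)·27.6667 = 765.444.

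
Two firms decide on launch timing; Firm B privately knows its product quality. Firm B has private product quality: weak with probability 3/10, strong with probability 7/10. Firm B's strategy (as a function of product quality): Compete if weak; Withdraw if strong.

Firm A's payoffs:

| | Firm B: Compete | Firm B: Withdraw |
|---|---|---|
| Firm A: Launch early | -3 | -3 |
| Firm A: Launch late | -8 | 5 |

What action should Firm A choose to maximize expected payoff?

Launch late

E[Launch early] = 3/10·(-3) + 7/10·(-3) = -3
E[Launch late] = 3/10·(-8) + 7/10·(5) = 11/10
Best response: Launch late (11/10 is the largest).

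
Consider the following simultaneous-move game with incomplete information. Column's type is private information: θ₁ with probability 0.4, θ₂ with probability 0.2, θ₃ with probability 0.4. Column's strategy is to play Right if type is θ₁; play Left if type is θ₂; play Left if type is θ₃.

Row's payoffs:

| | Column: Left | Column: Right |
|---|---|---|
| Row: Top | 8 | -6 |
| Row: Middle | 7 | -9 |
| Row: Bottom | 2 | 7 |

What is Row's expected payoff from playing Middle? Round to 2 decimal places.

0.60

Take the expectation over Column's type, weighting each type's action by its prior probability.
E[Middle] = 0.4·(-9) + 0.2·7 + 0.4·7 = (-3.6) + 1.4 + 2.8 = 0.6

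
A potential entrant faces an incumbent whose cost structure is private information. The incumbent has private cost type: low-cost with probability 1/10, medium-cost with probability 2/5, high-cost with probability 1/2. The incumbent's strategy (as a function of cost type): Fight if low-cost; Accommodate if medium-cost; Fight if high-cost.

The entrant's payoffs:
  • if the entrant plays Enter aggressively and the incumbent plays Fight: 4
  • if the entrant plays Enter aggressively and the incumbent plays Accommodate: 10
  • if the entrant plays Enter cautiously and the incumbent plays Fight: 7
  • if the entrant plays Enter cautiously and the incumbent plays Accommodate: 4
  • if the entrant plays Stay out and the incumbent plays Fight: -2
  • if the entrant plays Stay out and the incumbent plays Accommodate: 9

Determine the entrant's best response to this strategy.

Enter aggressively

Compute the entrant's expected payoff for each action, taking the expectation over the incumbent's type.
E[Enter aggressively] = 1/10·(4) + 2/5·(10) + 1/2·(4) = 32/5
E[Enter cautiously] = 1/10·(7) + 2/5·(4) + 1/2·(7) = 29/5
E[Stay out] = 1/10·(-2) + 2/5·(9) + 1/2·(-2) = 12/5
Best response: Enter aggressively (32/5 is the largest).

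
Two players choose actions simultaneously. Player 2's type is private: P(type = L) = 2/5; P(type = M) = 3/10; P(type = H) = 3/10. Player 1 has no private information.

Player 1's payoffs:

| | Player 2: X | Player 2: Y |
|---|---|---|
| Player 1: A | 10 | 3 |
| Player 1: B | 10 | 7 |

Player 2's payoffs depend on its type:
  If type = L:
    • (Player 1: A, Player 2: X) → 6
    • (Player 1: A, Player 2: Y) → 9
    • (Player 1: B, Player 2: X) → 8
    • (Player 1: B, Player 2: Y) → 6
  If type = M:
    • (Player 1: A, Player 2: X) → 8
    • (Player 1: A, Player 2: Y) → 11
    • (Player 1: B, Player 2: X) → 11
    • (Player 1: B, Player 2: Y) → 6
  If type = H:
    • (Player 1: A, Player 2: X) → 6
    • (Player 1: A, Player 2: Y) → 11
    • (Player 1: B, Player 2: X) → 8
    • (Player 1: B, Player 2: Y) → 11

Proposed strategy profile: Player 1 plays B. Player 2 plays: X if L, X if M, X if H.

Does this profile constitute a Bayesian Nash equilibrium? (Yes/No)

No

Player 1 plays B: E[B] = 2/5·(10) + 3/10·(10) + 3/10·(10) = 10; E[A] = 10. Best-responding. ✓
Player 2 (type L), facing B: X gives 8, Y gives 6. Proposed X is best. ✓
Player 2 (type M), facing B: X gives 11, Y gives 6. Proposed X is best. ✓
Player 2 (type H), facing B: X gives 8, Y gives 11. Proposed X is not best — profitable deviation exists. ✗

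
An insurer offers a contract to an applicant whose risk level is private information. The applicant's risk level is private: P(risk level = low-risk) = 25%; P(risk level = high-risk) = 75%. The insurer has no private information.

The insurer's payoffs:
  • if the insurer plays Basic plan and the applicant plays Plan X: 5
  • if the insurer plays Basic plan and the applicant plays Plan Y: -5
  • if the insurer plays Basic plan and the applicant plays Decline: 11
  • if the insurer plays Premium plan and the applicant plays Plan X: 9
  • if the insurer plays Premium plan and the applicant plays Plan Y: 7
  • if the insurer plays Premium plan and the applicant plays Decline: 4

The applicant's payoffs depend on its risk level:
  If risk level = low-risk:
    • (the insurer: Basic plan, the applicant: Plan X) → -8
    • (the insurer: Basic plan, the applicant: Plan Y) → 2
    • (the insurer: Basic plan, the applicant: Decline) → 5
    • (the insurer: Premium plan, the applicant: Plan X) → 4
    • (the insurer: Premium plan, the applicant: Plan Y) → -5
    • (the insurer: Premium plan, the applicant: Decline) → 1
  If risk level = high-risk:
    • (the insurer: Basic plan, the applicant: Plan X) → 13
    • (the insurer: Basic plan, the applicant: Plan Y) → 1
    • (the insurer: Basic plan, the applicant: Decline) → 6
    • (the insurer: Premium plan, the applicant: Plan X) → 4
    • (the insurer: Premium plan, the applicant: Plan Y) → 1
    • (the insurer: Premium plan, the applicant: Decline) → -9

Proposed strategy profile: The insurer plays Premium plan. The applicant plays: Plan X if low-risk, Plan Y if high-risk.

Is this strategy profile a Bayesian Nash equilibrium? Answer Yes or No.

The insurer plays Premium plan: E[Premium plan] = 0.25·(9) + 0.75·(7) = 7.5; E[Basic plan] = -2.5. Best-responding. ✓
The applicant (risk level low-risk), facing Premium plan: Plan X gives 4, Plan Y gives -5, Decline gives 1. Proposed Plan X is best. ✓
The applicant (risk level high-risk), facing Premium plan: Plan X gives 4, Plan Y gives 1, Decline gives -9. Proposed Plan Y is not best — profitable deviation exists. ✗

No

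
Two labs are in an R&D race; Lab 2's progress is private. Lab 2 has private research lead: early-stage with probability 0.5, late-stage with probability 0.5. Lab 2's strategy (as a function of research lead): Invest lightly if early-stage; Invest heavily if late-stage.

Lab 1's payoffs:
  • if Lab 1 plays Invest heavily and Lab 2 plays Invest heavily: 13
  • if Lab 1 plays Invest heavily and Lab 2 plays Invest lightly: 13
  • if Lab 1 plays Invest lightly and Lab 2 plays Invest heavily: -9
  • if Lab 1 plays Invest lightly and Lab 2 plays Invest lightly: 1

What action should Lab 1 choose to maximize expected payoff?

Invest heavily

E[Invest heavily] = 0.5·(13) + 0.5·(13) = 13
E[Invest lightly] = 0.5·(1) + 0.5·(-9) = -4
Best response: Invest heavily (13 is the largest).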